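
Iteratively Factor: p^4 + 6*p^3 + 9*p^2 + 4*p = (p + 1)*(p^3 + 5*p^2 + 4*p) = p*(p + 1)*(p^2 + 5*p + 4) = p*(p + 1)*(p + 4)*(p + 1)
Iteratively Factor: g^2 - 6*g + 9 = (g - 3)*(g - 3)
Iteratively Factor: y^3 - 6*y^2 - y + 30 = (y + 2)*(y^2 - 8*y + 15) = (y - 5)*(y + 2)*(y - 3)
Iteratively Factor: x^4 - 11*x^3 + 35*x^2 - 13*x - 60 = (x - 5)*(x^3 - 6*x^2 + 5*x + 12) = (x - 5)*(x - 4)*(x^2 - 2*x - 3) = (x - 5)*(x - 4)*(x + 1)*(x - 3)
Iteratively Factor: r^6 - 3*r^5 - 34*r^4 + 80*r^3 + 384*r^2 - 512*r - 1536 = (r - 4)*(r^5 + r^4 - 30*r^3 - 40*r^2 + 224*r + 384) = (r - 4)^2*(r^4 + 5*r^3 - 10*r^2 - 80*r - 96) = (r - 4)^2*(r + 3)*(r^3 + 2*r^2 - 16*r - 32) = (r - 4)^3*(r + 3)*(r^2 + 6*r + 8) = (r - 4)^3*(r + 3)*(r + 4)*(r + 2)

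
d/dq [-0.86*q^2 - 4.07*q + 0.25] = -1.72*q - 4.07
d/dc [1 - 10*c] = -10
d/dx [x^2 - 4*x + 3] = 2*x - 4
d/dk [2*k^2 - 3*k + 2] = 4*k - 3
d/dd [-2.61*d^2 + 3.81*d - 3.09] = 3.81 - 5.22*d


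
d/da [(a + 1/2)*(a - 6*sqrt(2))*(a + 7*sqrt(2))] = 3*a^2 + a + 2*sqrt(2)*a - 84 + sqrt(2)/2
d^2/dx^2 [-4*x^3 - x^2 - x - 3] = -24*x - 2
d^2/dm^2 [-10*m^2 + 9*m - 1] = -20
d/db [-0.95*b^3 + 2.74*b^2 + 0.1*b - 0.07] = -2.85*b^2 + 5.48*b + 0.1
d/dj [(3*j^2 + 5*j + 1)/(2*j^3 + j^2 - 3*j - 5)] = 2*(-3*j^4 - 10*j^3 - 10*j^2 - 16*j - 11)/(4*j^6 + 4*j^5 - 11*j^4 - 26*j^3 - j^2 + 30*j + 25)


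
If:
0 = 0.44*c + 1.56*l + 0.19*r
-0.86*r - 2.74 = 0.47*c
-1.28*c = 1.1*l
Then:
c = -0.41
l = 0.48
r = -2.96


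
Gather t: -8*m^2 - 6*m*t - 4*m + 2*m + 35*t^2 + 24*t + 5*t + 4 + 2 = -8*m^2 - 2*m + 35*t^2 + t*(29 - 6*m) + 6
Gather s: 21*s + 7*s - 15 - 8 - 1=28*s - 24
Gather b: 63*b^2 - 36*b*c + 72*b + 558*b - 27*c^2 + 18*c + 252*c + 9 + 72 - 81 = 63*b^2 + b*(630 - 36*c) - 27*c^2 + 270*c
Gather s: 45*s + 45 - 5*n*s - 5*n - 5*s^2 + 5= -5*n - 5*s^2 + s*(45 - 5*n) + 50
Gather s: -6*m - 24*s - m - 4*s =-7*m - 28*s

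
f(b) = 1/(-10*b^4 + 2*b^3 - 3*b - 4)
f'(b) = (40*b^3 - 6*b^2 + 3)/(-10*b^4 + 2*b^3 - 3*b - 4)^2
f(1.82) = -0.01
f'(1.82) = 0.02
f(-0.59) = -0.26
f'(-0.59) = -0.49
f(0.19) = -0.22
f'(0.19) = 0.15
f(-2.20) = -0.00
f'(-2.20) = -0.01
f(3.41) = -0.00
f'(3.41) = 0.00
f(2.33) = -0.00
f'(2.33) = 0.01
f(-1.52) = -0.02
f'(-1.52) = -0.04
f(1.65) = -0.01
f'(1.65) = 0.03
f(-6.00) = 0.00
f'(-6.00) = 0.00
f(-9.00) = 0.00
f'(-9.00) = 0.00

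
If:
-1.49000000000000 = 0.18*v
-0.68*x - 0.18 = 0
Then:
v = -8.28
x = -0.26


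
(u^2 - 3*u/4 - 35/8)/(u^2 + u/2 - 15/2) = (u + 7/4)/(u + 3)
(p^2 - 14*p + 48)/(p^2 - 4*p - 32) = (p - 6)/(p + 4)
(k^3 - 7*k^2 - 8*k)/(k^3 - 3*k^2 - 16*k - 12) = k*(k - 8)/(k^2 - 4*k - 12)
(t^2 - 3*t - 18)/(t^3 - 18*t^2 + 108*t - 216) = (t + 3)/(t^2 - 12*t + 36)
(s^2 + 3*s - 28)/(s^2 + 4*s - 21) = (s - 4)/(s - 3)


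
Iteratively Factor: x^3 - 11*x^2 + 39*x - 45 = (x - 5)*(x^2 - 6*x + 9) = (x - 5)*(x - 3)*(x - 3)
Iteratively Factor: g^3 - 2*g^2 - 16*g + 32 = (g - 2)*(g^2 - 16) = (g - 4)*(g - 2)*(g + 4)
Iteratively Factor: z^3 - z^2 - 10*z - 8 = (z + 1)*(z^2 - 2*z - 8) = (z - 4)*(z + 1)*(z + 2)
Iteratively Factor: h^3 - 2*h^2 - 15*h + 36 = (h + 4)*(h^2 - 6*h + 9) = (h - 3)*(h + 4)*(h - 3)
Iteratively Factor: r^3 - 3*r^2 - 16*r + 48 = (r + 4)*(r^2 - 7*r + 12) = (r - 3)*(r + 4)*(r - 4)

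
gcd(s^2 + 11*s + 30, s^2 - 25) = s + 5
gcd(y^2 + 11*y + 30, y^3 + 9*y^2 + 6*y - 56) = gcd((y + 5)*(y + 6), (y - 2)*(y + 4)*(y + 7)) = 1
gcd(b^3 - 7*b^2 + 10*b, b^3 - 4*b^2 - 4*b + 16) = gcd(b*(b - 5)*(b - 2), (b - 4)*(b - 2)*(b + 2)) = b - 2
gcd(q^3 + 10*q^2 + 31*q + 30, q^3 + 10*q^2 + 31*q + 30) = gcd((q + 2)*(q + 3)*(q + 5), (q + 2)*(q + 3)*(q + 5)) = q^3 + 10*q^2 + 31*q + 30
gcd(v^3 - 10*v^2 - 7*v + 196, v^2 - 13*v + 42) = v - 7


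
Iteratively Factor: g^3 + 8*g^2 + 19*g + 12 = (g + 4)*(g^2 + 4*g + 3) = (g + 1)*(g + 4)*(g + 3)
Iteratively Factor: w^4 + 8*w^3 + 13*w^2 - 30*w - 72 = (w + 3)*(w^3 + 5*w^2 - 2*w - 24) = (w + 3)*(w + 4)*(w^2 + w - 6) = (w + 3)^2*(w + 4)*(w - 2)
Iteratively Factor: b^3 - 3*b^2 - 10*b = (b + 2)*(b^2 - 5*b) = b*(b + 2)*(b - 5)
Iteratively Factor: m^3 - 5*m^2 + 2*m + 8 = (m + 1)*(m^2 - 6*m + 8) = (m - 4)*(m + 1)*(m - 2)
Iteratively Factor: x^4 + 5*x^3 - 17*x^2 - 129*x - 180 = (x + 3)*(x^3 + 2*x^2 - 23*x - 60) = (x + 3)*(x + 4)*(x^2 - 2*x - 15) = (x + 3)^2*(x + 4)*(x - 5)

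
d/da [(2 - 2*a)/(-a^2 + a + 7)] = 2*(a^2 - a - (a - 1)*(2*a - 1) - 7)/(-a^2 + a + 7)^2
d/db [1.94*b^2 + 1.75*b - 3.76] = 3.88*b + 1.75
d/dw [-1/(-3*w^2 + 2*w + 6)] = 2*(1 - 3*w)/(-3*w^2 + 2*w + 6)^2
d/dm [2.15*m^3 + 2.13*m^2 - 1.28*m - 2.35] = 6.45*m^2 + 4.26*m - 1.28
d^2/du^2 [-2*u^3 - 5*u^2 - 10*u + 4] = -12*u - 10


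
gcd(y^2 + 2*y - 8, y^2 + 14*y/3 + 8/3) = y + 4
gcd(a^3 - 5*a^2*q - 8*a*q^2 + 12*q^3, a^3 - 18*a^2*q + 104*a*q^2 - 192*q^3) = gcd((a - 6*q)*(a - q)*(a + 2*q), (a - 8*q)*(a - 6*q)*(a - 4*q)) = -a + 6*q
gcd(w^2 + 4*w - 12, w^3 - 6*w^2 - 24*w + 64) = w - 2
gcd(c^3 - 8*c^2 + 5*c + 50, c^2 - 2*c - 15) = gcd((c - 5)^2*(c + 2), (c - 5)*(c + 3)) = c - 5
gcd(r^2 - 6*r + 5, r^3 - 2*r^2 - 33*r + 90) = r - 5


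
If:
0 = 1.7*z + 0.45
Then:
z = -0.26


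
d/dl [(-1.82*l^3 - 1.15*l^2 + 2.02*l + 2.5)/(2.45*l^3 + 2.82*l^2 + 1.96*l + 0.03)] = (-2.3149*l^4 - 17.0324*l^3 - 26.4892*l^2 - 14.169*l - 4.8394)/(6.0025*l^6 + 13.818*l^5 + 17.5564*l^4 + 11.2014*l^3 + 4.0108*l^2 + 0.1176*l + 0.0009)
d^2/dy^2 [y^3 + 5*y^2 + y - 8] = 6*y + 10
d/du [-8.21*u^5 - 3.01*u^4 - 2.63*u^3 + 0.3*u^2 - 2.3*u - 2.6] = -41.05*u^4 - 12.04*u^3 - 7.89*u^2 + 0.6*u - 2.3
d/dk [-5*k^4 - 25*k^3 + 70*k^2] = 5*k*(-4*k^2 - 15*k + 28)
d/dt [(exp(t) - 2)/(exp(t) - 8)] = -6*exp(t)/(exp(t) - 8)^2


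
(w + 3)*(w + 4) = w^2 + 7*w + 12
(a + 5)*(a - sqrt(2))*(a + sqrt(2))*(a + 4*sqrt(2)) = a^4 + 5*a^3 + 4*sqrt(2)*a^3 - 2*a^2 + 20*sqrt(2)*a^2 - 8*sqrt(2)*a - 10*a - 40*sqrt(2)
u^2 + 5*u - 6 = (u - 1)*(u + 6)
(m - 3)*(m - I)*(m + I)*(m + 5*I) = m^4 - 3*m^3 + 5*I*m^3 + m^2 - 15*I*m^2 - 3*m + 5*I*m - 15*I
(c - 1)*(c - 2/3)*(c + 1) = c^3 - 2*c^2/3 - c + 2/3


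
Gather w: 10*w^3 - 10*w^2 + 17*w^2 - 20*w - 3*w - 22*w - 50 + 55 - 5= 10*w^3 + 7*w^2 - 45*w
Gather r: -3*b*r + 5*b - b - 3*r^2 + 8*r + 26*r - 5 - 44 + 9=4*b - 3*r^2 + r*(34 - 3*b) - 40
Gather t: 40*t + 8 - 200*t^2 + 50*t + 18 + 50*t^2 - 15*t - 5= -150*t^2 + 75*t + 21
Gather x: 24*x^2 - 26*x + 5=24*x^2 - 26*x + 5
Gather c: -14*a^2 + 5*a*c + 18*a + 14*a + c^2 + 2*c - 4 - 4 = -14*a^2 + 32*a + c^2 + c*(5*a + 2) - 8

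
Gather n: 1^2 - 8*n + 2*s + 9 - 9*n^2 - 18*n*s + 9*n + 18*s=-9*n^2 + n*(1 - 18*s) + 20*s + 10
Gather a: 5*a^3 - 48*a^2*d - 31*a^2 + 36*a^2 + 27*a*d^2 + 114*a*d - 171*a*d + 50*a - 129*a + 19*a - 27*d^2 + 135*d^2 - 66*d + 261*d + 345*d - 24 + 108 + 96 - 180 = 5*a^3 + a^2*(5 - 48*d) + a*(27*d^2 - 57*d - 60) + 108*d^2 + 540*d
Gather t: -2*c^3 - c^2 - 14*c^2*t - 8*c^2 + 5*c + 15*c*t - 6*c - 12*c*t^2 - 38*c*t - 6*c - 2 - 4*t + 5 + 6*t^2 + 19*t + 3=-2*c^3 - 9*c^2 - 7*c + t^2*(6 - 12*c) + t*(-14*c^2 - 23*c + 15) + 6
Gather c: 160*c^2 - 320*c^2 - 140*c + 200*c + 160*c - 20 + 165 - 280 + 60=-160*c^2 + 220*c - 75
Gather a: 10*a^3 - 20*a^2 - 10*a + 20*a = 10*a^3 - 20*a^2 + 10*a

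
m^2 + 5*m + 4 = (m + 1)*(m + 4)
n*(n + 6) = n^2 + 6*n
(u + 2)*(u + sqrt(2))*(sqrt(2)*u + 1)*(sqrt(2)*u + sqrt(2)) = 2*u^4 + 3*sqrt(2)*u^3 + 6*u^3 + 6*u^2 + 9*sqrt(2)*u^2 + 6*u + 6*sqrt(2)*u + 4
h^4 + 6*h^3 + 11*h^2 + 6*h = h*(h + 1)*(h + 2)*(h + 3)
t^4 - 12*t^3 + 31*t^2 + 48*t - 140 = (t - 7)*(t - 5)*(t - 2)*(t + 2)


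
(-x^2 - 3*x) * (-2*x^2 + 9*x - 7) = 2*x^4 - 3*x^3 - 20*x^2 + 21*x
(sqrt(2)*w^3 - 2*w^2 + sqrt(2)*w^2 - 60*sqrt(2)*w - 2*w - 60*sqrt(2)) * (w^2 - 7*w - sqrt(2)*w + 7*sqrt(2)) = sqrt(2)*w^5 - 6*sqrt(2)*w^4 - 4*w^4 - 65*sqrt(2)*w^3 + 24*w^3 + 148*w^2 + 348*sqrt(2)*w^2 - 720*w + 406*sqrt(2)*w - 840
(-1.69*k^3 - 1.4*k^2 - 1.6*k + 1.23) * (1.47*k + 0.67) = -2.4843*k^4 - 3.1903*k^3 - 3.29*k^2 + 0.7361*k + 0.8241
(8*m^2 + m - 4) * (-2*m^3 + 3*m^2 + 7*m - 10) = -16*m^5 + 22*m^4 + 67*m^3 - 85*m^2 - 38*m + 40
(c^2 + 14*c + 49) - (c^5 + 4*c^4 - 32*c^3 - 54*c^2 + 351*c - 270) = -c^5 - 4*c^4 + 32*c^3 + 55*c^2 - 337*c + 319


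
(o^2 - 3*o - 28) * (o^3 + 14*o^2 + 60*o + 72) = o^5 + 11*o^4 - 10*o^3 - 500*o^2 - 1896*o - 2016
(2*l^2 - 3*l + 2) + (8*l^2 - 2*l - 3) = 10*l^2 - 5*l - 1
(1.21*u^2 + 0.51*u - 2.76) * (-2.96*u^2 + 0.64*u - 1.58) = -3.5816*u^4 - 0.7352*u^3 + 6.5842*u^2 - 2.5722*u + 4.3608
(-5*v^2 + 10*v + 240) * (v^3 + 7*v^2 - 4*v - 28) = -5*v^5 - 25*v^4 + 330*v^3 + 1780*v^2 - 1240*v - 6720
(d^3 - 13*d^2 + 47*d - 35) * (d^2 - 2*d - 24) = d^5 - 15*d^4 + 49*d^3 + 183*d^2 - 1058*d + 840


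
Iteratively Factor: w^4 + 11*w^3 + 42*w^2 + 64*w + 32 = (w + 1)*(w^3 + 10*w^2 + 32*w + 32) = (w + 1)*(w + 2)*(w^2 + 8*w + 16) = (w + 1)*(w + 2)*(w + 4)*(w + 4)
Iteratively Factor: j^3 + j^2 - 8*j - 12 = (j + 2)*(j^2 - j - 6) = (j - 3)*(j + 2)*(j + 2)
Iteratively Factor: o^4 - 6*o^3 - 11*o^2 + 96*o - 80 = (o - 4)*(o^3 - 2*o^2 - 19*o + 20) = (o - 4)*(o + 4)*(o^2 - 6*o + 5) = (o - 4)*(o - 1)*(o + 4)*(o - 5)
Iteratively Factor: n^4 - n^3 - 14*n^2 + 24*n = (n - 2)*(n^3 + n^2 - 12*n) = (n - 2)*(n + 4)*(n^2 - 3*n) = (n - 3)*(n - 2)*(n + 4)*(n)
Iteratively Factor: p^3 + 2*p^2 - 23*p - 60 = (p + 4)*(p^2 - 2*p - 15) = (p + 3)*(p + 4)*(p - 5)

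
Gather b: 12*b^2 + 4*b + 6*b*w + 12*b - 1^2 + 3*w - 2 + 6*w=12*b^2 + b*(6*w + 16) + 9*w - 3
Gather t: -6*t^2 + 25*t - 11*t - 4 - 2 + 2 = -6*t^2 + 14*t - 4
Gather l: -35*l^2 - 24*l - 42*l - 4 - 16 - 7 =-35*l^2 - 66*l - 27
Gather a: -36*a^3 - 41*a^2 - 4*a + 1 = -36*a^3 - 41*a^2 - 4*a + 1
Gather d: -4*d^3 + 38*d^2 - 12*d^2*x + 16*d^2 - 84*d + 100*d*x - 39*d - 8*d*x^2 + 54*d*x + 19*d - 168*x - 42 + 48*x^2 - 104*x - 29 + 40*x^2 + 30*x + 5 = -4*d^3 + d^2*(54 - 12*x) + d*(-8*x^2 + 154*x - 104) + 88*x^2 - 242*x - 66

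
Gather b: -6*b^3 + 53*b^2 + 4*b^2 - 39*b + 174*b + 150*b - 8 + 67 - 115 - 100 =-6*b^3 + 57*b^2 + 285*b - 156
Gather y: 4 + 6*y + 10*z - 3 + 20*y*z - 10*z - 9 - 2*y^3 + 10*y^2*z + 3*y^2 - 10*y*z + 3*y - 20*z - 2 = -2*y^3 + y^2*(10*z + 3) + y*(10*z + 9) - 20*z - 10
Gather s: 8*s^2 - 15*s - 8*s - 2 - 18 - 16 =8*s^2 - 23*s - 36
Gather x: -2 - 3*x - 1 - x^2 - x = -x^2 - 4*x - 3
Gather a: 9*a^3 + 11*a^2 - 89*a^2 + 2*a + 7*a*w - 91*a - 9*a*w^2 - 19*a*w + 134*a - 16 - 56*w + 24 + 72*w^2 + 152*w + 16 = 9*a^3 - 78*a^2 + a*(-9*w^2 - 12*w + 45) + 72*w^2 + 96*w + 24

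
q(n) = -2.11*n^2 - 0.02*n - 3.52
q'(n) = -4.22*n - 0.02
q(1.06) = -5.91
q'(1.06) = -4.49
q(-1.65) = -9.23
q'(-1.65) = 6.94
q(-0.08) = -3.53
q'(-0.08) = 0.32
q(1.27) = -6.95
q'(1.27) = -5.38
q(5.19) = -60.46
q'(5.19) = -21.92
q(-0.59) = -4.24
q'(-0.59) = 2.47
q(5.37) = -64.47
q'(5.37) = -22.68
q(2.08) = -12.69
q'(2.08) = -8.80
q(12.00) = -307.60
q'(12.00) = -50.66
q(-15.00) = -477.97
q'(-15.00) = 63.28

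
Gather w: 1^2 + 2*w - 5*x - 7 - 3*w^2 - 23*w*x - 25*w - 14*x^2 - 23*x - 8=-3*w^2 + w*(-23*x - 23) - 14*x^2 - 28*x - 14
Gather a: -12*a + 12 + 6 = 18 - 12*a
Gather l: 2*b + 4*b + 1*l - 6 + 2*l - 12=6*b + 3*l - 18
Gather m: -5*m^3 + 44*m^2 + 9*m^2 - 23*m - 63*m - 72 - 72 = -5*m^3 + 53*m^2 - 86*m - 144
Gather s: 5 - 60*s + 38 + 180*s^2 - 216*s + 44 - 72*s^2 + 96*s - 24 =108*s^2 - 180*s + 63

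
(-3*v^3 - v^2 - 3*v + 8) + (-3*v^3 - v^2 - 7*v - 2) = -6*v^3 - 2*v^2 - 10*v + 6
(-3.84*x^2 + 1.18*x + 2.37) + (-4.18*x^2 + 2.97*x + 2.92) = -8.02*x^2 + 4.15*x + 5.29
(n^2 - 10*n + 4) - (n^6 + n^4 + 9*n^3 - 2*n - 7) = -n^6 - n^4 - 9*n^3 + n^2 - 8*n + 11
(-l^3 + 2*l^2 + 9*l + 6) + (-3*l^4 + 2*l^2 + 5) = -3*l^4 - l^3 + 4*l^2 + 9*l + 11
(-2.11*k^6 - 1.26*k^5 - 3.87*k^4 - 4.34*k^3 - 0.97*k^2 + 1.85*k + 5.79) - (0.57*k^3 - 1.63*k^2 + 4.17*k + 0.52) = -2.11*k^6 - 1.26*k^5 - 3.87*k^4 - 4.91*k^3 + 0.66*k^2 - 2.32*k + 5.27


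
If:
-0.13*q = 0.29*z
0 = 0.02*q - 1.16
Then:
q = 58.00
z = -26.00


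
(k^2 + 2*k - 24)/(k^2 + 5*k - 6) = (k - 4)/(k - 1)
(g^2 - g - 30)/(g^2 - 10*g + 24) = (g + 5)/(g - 4)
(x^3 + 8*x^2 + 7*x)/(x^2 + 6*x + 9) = x*(x^2 + 8*x + 7)/(x^2 + 6*x + 9)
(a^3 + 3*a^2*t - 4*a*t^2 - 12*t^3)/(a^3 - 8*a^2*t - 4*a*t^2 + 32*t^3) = (-a - 3*t)/(-a + 8*t)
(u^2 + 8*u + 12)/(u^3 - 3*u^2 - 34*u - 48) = (u + 6)/(u^2 - 5*u - 24)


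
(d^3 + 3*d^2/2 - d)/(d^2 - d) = (d^2 + 3*d/2 - 1)/(d - 1)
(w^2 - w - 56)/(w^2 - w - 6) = (-w^2 + w + 56)/(-w^2 + w + 6)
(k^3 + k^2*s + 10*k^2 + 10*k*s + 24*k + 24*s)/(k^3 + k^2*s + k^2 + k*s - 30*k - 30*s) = (k + 4)/(k - 5)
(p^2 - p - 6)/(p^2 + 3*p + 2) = (p - 3)/(p + 1)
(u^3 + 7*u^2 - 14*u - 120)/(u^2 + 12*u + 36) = (u^2 + u - 20)/(u + 6)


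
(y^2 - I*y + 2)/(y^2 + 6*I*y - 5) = (y - 2*I)/(y + 5*I)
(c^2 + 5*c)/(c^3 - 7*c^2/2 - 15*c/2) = 2*(c + 5)/(2*c^2 - 7*c - 15)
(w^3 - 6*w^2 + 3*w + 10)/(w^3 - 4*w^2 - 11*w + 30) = (w + 1)/(w + 3)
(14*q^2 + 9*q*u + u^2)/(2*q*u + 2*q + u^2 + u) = (7*q + u)/(u + 1)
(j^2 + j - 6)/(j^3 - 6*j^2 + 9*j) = (j^2 + j - 6)/(j*(j^2 - 6*j + 9))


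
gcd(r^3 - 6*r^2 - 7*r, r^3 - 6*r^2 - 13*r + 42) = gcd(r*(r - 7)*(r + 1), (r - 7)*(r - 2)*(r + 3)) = r - 7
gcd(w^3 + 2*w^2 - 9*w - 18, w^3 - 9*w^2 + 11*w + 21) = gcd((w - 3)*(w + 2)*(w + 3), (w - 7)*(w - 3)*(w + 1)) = w - 3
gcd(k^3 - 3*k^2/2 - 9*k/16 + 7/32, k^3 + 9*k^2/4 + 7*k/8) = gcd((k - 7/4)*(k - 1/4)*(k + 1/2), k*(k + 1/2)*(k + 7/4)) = k + 1/2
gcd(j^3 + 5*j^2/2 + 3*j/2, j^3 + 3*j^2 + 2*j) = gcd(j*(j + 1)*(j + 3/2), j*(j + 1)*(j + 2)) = j^2 + j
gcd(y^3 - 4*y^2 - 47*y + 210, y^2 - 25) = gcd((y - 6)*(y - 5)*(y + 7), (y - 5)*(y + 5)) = y - 5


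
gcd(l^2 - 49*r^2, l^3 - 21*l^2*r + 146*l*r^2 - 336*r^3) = -l + 7*r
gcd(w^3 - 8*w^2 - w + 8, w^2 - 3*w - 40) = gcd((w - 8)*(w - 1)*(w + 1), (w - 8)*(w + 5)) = w - 8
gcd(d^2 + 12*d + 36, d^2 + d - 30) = d + 6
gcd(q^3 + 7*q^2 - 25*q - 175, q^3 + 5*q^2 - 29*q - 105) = q^2 + 2*q - 35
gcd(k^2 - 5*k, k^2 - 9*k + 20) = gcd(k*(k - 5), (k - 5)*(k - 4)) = k - 5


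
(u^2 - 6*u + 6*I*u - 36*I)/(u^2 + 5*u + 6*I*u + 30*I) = (u - 6)/(u + 5)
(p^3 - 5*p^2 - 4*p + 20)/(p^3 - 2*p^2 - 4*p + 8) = (p - 5)/(p - 2)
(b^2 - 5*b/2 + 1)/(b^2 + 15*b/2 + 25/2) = (2*b^2 - 5*b + 2)/(2*b^2 + 15*b + 25)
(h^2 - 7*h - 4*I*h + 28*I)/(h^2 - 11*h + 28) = (h - 4*I)/(h - 4)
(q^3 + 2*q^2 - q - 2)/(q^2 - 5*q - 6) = (q^2 + q - 2)/(q - 6)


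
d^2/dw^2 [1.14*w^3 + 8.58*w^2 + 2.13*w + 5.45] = 6.84*w + 17.16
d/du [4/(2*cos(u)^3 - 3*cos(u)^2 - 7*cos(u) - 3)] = 16*(6*cos(u)^2 - 6*cos(u) - 7)*sin(u)/(11*cos(u) + 3*cos(2*u) - cos(3*u) + 9)^2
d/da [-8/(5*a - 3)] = 40/(5*a - 3)^2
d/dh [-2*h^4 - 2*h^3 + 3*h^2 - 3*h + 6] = -8*h^3 - 6*h^2 + 6*h - 3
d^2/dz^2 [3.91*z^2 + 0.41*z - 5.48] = 7.82000000000000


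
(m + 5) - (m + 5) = 0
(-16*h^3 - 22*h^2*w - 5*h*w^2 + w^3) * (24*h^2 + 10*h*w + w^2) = -384*h^5 - 688*h^4*w - 356*h^3*w^2 - 48*h^2*w^3 + 5*h*w^4 + w^5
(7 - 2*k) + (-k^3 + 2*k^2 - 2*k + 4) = -k^3 + 2*k^2 - 4*k + 11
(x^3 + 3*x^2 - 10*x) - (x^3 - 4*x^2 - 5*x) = 7*x^2 - 5*x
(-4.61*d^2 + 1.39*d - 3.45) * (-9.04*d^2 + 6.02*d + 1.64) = 41.6744*d^4 - 40.3178*d^3 + 31.9954*d^2 - 18.4894*d - 5.658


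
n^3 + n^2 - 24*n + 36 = (n - 3)*(n - 2)*(n + 6)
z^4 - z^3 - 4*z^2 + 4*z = z*(z - 2)*(z - 1)*(z + 2)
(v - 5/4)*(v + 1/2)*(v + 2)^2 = v^4 + 13*v^3/4 + 3*v^2/8 - 11*v/2 - 5/2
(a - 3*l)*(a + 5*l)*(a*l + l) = a^3*l + 2*a^2*l^2 + a^2*l - 15*a*l^3 + 2*a*l^2 - 15*l^3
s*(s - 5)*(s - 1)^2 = s^4 - 7*s^3 + 11*s^2 - 5*s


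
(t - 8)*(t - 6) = t^2 - 14*t + 48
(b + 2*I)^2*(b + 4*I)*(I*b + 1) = I*b^4 - 7*b^3 - 12*I*b^2 - 4*b - 16*I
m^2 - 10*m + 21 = (m - 7)*(m - 3)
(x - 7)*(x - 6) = x^2 - 13*x + 42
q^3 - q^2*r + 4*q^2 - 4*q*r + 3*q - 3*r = (q + 1)*(q + 3)*(q - r)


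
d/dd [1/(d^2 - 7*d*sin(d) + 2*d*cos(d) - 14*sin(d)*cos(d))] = (2*d*sin(d) + 7*d*cos(d) - 2*d + 7*sin(d) - 2*cos(d) + 14*cos(2*d))/((d - 7*sin(d))^2*(d + 2*cos(d))^2)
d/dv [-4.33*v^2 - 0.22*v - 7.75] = -8.66*v - 0.22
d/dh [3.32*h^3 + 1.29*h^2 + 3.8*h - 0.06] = 9.96*h^2 + 2.58*h + 3.8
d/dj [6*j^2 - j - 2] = 12*j - 1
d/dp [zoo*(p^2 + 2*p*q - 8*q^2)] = zoo*(p + q)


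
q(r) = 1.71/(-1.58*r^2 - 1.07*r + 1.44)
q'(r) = 1.71*(3.16*r + 1.07)/(-1.58*r^2 - 1.07*r + 1.44)^2 = (5.4036*r + 1.8297)/(1.58*r^2 + 1.07*r - 1.44)^2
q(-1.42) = -7.55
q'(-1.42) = -113.89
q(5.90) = -0.03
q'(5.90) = 0.01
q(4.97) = -0.04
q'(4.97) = 0.02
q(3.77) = -0.07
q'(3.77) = 0.04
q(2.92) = -0.11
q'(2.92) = 0.08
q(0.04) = 1.23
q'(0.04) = 1.05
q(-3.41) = -0.13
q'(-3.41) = -0.09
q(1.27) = -0.69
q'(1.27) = 1.43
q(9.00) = -0.01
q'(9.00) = 0.00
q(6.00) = -0.03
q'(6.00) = 0.01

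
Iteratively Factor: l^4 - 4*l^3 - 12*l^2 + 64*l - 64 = (l + 4)*(l^3 - 8*l^2 + 20*l - 16) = (l - 2)*(l + 4)*(l^2 - 6*l + 8) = (l - 4)*(l - 2)*(l + 4)*(l - 2)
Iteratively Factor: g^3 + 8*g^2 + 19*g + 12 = (g + 4)*(g^2 + 4*g + 3) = (g + 1)*(g + 4)*(g + 3)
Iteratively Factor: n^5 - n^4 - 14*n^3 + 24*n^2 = (n - 2)*(n^4 + n^3 - 12*n^2) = (n - 3)*(n - 2)*(n^3 + 4*n^2) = (n - 3)*(n - 2)*(n + 4)*(n^2) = n*(n - 3)*(n - 2)*(n + 4)*(n)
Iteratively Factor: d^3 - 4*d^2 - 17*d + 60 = (d - 3)*(d^2 - d - 20) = (d - 3)*(d + 4)*(d - 5)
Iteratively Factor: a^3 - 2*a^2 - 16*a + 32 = (a + 4)*(a^2 - 6*a + 8) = (a - 4)*(a + 4)*(a - 2)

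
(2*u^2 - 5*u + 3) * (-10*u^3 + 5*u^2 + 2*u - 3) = -20*u^5 + 60*u^4 - 51*u^3 - u^2 + 21*u - 9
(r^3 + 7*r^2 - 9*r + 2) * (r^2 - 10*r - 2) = r^5 - 3*r^4 - 81*r^3 + 78*r^2 - 2*r - 4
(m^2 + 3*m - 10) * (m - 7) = m^3 - 4*m^2 - 31*m + 70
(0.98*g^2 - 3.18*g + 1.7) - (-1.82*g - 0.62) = 0.98*g^2 - 1.36*g + 2.32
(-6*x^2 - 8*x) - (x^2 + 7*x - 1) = -7*x^2 - 15*x + 1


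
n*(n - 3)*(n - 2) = n^3 - 5*n^2 + 6*n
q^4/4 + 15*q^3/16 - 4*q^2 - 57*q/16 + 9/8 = (q/4 + 1/4)*(q - 3)*(q - 1/4)*(q + 6)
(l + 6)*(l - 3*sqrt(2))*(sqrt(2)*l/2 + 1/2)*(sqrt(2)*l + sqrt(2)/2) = l^4 - 5*sqrt(2)*l^3/2 + 13*l^3/2 - 65*sqrt(2)*l^2/4 - 39*l/2 - 15*sqrt(2)*l/2 - 9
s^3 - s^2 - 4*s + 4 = (s - 2)*(s - 1)*(s + 2)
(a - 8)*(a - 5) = a^2 - 13*a + 40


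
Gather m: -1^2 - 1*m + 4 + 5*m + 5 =4*m + 8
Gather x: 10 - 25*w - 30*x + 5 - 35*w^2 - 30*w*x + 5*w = -35*w^2 - 20*w + x*(-30*w - 30) + 15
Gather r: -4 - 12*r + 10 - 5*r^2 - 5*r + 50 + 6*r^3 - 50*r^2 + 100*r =6*r^3 - 55*r^2 + 83*r + 56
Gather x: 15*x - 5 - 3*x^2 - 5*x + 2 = -3*x^2 + 10*x - 3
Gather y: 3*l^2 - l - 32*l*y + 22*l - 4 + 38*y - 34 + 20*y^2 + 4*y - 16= 3*l^2 + 21*l + 20*y^2 + y*(42 - 32*l) - 54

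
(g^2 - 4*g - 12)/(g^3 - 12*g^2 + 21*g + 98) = (g - 6)/(g^2 - 14*g + 49)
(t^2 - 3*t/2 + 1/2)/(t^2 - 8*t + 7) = (t - 1/2)/(t - 7)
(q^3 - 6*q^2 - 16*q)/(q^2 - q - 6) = q*(q - 8)/(q - 3)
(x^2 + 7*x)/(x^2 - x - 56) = x/(x - 8)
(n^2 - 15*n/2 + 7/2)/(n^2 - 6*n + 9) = (2*n^2 - 15*n + 7)/(2*(n^2 - 6*n + 9))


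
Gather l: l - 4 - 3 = l - 7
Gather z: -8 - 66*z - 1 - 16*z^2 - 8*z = -16*z^2 - 74*z - 9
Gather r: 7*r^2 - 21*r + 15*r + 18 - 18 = 7*r^2 - 6*r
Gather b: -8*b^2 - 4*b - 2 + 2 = -8*b^2 - 4*b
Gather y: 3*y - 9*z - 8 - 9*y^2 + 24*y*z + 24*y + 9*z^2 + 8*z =-9*y^2 + y*(24*z + 27) + 9*z^2 - z - 8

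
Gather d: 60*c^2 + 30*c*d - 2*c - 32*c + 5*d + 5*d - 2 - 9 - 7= 60*c^2 - 34*c + d*(30*c + 10) - 18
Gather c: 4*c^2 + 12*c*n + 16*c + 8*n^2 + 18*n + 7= 4*c^2 + c*(12*n + 16) + 8*n^2 + 18*n + 7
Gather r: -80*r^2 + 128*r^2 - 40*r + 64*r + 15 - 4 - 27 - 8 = 48*r^2 + 24*r - 24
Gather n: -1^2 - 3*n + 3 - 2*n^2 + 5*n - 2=-2*n^2 + 2*n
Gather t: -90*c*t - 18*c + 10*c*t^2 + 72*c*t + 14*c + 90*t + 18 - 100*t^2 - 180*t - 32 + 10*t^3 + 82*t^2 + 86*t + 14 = -4*c + 10*t^3 + t^2*(10*c - 18) + t*(-18*c - 4)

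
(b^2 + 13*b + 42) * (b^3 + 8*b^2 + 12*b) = b^5 + 21*b^4 + 158*b^3 + 492*b^2 + 504*b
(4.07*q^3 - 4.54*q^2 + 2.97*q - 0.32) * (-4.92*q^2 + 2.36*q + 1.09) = -20.0244*q^5 + 31.942*q^4 - 20.8905*q^3 + 3.635*q^2 + 2.4821*q - 0.3488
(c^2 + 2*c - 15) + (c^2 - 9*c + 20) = 2*c^2 - 7*c + 5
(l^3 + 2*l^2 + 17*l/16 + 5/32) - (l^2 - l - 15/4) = l^3 + l^2 + 33*l/16 + 125/32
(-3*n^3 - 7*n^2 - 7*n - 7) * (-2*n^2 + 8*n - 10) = 6*n^5 - 10*n^4 - 12*n^3 + 28*n^2 + 14*n + 70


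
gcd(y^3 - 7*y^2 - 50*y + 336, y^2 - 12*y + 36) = y - 6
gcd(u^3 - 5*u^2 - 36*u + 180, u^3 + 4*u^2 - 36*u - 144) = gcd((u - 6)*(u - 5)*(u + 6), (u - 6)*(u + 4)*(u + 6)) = u^2 - 36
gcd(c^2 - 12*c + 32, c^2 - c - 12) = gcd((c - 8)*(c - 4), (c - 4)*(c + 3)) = c - 4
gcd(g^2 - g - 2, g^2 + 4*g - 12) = g - 2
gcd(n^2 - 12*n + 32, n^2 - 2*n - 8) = n - 4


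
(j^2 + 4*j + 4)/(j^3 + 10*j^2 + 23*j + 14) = (j + 2)/(j^2 + 8*j + 7)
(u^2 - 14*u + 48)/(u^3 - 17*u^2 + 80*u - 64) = (u - 6)/(u^2 - 9*u + 8)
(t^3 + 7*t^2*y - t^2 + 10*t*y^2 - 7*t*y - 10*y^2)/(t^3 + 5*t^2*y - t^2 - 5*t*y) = (t + 2*y)/t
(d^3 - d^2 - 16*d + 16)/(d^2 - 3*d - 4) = (d^2 + 3*d - 4)/(d + 1)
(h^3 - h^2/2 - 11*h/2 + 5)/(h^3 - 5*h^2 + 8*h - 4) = (h + 5/2)/(h - 2)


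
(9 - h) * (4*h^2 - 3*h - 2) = -4*h^3 + 39*h^2 - 25*h - 18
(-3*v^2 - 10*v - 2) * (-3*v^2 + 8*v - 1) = 9*v^4 + 6*v^3 - 71*v^2 - 6*v + 2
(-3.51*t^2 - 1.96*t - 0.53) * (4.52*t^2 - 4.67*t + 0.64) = -15.8652*t^4 + 7.5325*t^3 + 4.5112*t^2 + 1.2207*t - 0.3392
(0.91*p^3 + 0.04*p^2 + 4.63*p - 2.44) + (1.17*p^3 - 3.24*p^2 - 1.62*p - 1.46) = 2.08*p^3 - 3.2*p^2 + 3.01*p - 3.9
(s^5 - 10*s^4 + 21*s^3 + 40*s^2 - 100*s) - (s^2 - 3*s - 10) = s^5 - 10*s^4 + 21*s^3 + 39*s^2 - 97*s + 10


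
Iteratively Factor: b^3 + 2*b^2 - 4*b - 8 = (b - 2)*(b^2 + 4*b + 4) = (b - 2)*(b + 2)*(b + 2)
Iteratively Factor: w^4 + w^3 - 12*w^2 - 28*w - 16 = (w + 1)*(w^3 - 12*w - 16) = (w + 1)*(w + 2)*(w^2 - 2*w - 8) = (w - 4)*(w + 1)*(w + 2)*(w + 2)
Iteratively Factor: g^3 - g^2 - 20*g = (g - 5)*(g^2 + 4*g) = g*(g - 5)*(g + 4)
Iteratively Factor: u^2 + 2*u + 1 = (u + 1)*(u + 1)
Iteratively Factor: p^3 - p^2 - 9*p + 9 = (p + 3)*(p^2 - 4*p + 3) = (p - 1)*(p + 3)*(p - 3)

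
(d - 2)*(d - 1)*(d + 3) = d^3 - 7*d + 6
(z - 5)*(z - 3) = z^2 - 8*z + 15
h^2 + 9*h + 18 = (h + 3)*(h + 6)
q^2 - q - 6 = (q - 3)*(q + 2)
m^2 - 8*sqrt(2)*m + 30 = (m - 5*sqrt(2))*(m - 3*sqrt(2))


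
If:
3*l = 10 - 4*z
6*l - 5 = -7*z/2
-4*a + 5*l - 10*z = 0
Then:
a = -175/18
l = -10/9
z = 10/3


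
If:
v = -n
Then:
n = -v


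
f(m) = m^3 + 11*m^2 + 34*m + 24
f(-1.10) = -1.42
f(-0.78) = 3.70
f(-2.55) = -7.75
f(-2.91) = -6.43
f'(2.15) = 95.17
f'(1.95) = 88.31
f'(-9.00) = 79.00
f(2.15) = 157.89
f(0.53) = 45.26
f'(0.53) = 46.50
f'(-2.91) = -4.62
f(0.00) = 24.00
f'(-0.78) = 18.67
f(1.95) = 139.54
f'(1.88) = 85.96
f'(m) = 3*m^2 + 22*m + 34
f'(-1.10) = 13.43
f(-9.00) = -120.00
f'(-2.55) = -2.59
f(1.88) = 133.44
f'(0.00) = 34.00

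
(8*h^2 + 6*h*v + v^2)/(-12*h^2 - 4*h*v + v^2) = (4*h + v)/(-6*h + v)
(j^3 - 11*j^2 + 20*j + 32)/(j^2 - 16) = (j^2 - 7*j - 8)/(j + 4)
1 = 1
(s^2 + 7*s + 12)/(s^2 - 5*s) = (s^2 + 7*s + 12)/(s*(s - 5))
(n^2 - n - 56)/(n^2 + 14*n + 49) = (n - 8)/(n + 7)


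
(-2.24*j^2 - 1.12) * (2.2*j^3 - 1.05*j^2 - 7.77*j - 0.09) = -4.928*j^5 + 2.352*j^4 + 14.9408*j^3 + 1.3776*j^2 + 8.7024*j + 0.1008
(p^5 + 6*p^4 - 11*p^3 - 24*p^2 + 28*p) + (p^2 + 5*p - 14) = p^5 + 6*p^4 - 11*p^3 - 23*p^2 + 33*p - 14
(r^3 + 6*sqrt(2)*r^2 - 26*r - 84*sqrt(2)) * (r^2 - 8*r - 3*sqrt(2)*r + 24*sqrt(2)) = r^5 - 8*r^4 + 3*sqrt(2)*r^4 - 62*r^3 - 24*sqrt(2)*r^3 - 6*sqrt(2)*r^2 + 496*r^2 + 48*sqrt(2)*r + 504*r - 4032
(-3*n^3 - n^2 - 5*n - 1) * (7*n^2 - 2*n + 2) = -21*n^5 - n^4 - 39*n^3 + n^2 - 8*n - 2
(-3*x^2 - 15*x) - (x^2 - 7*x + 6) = -4*x^2 - 8*x - 6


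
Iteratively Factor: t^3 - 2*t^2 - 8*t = (t)*(t^2 - 2*t - 8) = t*(t - 4)*(t + 2)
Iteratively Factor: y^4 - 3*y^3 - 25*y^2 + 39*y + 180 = (y - 5)*(y^3 + 2*y^2 - 15*y - 36) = (y - 5)*(y + 3)*(y^2 - y - 12) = (y - 5)*(y + 3)^2*(y - 4)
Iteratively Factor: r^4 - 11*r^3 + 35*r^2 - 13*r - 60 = (r - 3)*(r^3 - 8*r^2 + 11*r + 20) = (r - 4)*(r - 3)*(r^2 - 4*r - 5) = (r - 5)*(r - 4)*(r - 3)*(r + 1)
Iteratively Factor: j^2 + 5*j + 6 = (j + 2)*(j + 3)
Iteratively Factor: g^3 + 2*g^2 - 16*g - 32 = (g - 4)*(g^2 + 6*g + 8) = (g - 4)*(g + 4)*(g + 2)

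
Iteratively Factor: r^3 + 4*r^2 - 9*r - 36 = (r + 4)*(r^2 - 9) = (r + 3)*(r + 4)*(r - 3)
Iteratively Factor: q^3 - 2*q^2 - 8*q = (q)*(q^2 - 2*q - 8) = q*(q + 2)*(q - 4)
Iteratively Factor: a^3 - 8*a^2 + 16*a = (a)*(a^2 - 8*a + 16) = a*(a - 4)*(a - 4)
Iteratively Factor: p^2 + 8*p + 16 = (p + 4)*(p + 4)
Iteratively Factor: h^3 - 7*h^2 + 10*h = (h - 2)*(h^2 - 5*h) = (h - 5)*(h - 2)*(h)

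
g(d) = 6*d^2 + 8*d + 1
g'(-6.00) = -64.00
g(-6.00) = 169.00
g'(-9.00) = -100.00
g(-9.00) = 415.00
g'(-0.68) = -0.16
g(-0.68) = -1.67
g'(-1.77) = -13.24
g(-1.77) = 5.64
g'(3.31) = 47.72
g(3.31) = 93.22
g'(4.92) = 67.04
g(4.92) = 185.60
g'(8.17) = 106.04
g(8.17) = 466.85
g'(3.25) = 47.00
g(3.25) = 90.38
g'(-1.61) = -11.32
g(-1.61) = 3.67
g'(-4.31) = -43.72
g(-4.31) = 77.98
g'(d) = 12*d + 8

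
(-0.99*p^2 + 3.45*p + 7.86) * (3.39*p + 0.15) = -3.3561*p^3 + 11.547*p^2 + 27.1629*p + 1.179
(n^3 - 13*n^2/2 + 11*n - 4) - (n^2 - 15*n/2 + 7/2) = n^3 - 15*n^2/2 + 37*n/2 - 15/2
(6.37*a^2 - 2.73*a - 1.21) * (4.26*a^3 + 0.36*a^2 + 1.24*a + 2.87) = 27.1362*a^5 - 9.3366*a^4 + 1.7614*a^3 + 14.4611*a^2 - 9.3355*a - 3.4727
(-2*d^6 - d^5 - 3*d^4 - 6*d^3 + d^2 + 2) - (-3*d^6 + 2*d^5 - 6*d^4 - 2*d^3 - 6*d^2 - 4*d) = d^6 - 3*d^5 + 3*d^4 - 4*d^3 + 7*d^2 + 4*d + 2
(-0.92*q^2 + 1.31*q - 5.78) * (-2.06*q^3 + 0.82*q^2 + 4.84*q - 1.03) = 1.8952*q^5 - 3.453*q^4 + 8.5282*q^3 + 2.5484*q^2 - 29.3245*q + 5.9534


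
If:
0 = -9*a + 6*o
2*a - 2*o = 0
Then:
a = 0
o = 0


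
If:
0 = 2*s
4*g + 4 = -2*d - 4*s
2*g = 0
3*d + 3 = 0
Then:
No Solution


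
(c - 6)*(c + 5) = c^2 - c - 30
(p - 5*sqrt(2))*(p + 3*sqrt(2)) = p^2 - 2*sqrt(2)*p - 30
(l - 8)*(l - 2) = l^2 - 10*l + 16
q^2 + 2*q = q*(q + 2)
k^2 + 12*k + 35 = (k + 5)*(k + 7)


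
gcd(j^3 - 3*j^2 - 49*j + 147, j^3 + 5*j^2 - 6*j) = 1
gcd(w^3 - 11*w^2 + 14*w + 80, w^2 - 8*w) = w - 8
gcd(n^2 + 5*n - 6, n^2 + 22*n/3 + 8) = n + 6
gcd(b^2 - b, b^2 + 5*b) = b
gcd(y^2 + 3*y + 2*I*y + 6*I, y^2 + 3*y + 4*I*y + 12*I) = y + 3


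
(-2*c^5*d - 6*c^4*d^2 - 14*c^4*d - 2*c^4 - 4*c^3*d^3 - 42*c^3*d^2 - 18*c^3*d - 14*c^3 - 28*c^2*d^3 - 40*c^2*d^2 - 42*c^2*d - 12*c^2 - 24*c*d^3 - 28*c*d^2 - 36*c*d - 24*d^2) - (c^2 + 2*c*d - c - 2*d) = -2*c^5*d - 6*c^4*d^2 - 14*c^4*d - 2*c^4 - 4*c^3*d^3 - 42*c^3*d^2 - 18*c^3*d - 14*c^3 - 28*c^2*d^3 - 40*c^2*d^2 - 42*c^2*d - 13*c^2 - 24*c*d^3 - 28*c*d^2 - 38*c*d + c - 24*d^2 + 2*d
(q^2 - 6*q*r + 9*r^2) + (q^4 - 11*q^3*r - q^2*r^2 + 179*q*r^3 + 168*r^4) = q^4 - 11*q^3*r - q^2*r^2 + q^2 + 179*q*r^3 - 6*q*r + 168*r^4 + 9*r^2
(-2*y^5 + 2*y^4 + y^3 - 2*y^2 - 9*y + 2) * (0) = 0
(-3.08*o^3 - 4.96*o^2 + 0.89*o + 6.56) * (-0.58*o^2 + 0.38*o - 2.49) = 1.7864*o^5 + 1.7064*o^4 + 5.2682*o^3 + 8.8838*o^2 + 0.2767*o - 16.3344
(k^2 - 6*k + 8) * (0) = 0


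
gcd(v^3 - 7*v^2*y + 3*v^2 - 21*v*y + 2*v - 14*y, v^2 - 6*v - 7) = v + 1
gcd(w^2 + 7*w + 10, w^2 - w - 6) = w + 2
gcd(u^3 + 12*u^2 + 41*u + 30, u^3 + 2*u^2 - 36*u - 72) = u + 6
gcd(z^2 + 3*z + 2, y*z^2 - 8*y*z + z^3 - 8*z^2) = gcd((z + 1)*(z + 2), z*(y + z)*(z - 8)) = 1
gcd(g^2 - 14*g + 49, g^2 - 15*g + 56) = g - 7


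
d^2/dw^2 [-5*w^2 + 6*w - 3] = -10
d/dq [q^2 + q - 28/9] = 2*q + 1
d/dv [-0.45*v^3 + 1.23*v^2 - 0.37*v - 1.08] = -1.35*v^2 + 2.46*v - 0.37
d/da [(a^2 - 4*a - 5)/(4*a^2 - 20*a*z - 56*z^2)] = (2*(2 - a)*(-a^2 + 5*a*z + 14*z^2) + (2*a - 5*z)*(-a^2 + 4*a + 5))/(4*(-a^2 + 5*a*z + 14*z^2)^2)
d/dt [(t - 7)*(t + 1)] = 2*t - 6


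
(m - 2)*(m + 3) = m^2 + m - 6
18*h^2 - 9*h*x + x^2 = (-6*h + x)*(-3*h + x)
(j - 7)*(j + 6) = j^2 - j - 42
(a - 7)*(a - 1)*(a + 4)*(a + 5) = a^4 + a^3 - 45*a^2 - 97*a + 140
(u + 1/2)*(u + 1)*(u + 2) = u^3 + 7*u^2/2 + 7*u/2 + 1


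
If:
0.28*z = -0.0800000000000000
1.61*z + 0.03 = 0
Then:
No Solution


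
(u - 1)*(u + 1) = u^2 - 1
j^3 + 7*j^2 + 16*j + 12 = (j + 2)^2*(j + 3)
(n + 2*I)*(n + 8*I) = n^2 + 10*I*n - 16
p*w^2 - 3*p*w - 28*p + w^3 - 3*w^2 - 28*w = (p + w)*(w - 7)*(w + 4)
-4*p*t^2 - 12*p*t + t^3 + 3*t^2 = t*(-4*p + t)*(t + 3)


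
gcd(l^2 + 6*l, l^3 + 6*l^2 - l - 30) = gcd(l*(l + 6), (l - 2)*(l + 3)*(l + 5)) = 1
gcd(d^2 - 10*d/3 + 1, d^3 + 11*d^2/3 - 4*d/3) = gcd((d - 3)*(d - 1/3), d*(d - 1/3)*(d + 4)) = d - 1/3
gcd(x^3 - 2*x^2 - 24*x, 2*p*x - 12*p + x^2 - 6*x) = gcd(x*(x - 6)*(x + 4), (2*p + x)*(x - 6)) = x - 6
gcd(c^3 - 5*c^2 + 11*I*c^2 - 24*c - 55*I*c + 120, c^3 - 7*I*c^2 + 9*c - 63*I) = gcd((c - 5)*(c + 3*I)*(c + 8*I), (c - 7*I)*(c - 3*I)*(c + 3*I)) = c + 3*I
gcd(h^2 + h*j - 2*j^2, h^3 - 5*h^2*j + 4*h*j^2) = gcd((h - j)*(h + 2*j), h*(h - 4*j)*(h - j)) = h - j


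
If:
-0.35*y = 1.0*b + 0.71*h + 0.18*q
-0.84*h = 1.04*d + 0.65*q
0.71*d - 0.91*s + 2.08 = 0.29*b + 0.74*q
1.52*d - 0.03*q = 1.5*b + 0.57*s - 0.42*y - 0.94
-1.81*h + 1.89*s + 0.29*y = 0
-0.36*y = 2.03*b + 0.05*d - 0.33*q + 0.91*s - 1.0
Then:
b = -5.82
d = -2.45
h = 11.03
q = -10.34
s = 10.64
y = -0.45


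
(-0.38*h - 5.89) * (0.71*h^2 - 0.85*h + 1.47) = -0.2698*h^3 - 3.8589*h^2 + 4.4479*h - 8.6583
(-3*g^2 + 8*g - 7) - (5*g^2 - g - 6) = -8*g^2 + 9*g - 1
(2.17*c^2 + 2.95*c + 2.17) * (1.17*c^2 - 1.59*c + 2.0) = 2.5389*c^4 + 0.00119999999999987*c^3 + 2.1884*c^2 + 2.4497*c + 4.34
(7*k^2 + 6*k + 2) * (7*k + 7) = 49*k^3 + 91*k^2 + 56*k + 14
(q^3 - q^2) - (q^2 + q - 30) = q^3 - 2*q^2 - q + 30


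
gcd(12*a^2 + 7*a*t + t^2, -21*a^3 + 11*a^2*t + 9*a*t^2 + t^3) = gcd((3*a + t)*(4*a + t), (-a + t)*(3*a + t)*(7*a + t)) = 3*a + t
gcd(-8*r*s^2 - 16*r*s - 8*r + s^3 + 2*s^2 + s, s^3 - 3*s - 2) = s^2 + 2*s + 1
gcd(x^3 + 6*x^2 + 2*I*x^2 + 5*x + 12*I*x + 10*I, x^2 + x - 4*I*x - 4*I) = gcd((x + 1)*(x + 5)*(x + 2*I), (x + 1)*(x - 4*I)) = x + 1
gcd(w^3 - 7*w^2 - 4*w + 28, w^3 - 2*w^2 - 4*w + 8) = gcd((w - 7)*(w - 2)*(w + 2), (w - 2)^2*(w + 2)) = w^2 - 4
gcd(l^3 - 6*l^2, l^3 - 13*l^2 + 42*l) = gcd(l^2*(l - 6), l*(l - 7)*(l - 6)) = l^2 - 6*l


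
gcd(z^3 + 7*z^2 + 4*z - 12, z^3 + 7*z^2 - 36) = z + 6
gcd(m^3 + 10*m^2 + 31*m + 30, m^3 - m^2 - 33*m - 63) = m + 3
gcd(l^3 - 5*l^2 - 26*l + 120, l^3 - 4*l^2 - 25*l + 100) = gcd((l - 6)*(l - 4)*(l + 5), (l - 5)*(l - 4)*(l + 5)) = l^2 + l - 20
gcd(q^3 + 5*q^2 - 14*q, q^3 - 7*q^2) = q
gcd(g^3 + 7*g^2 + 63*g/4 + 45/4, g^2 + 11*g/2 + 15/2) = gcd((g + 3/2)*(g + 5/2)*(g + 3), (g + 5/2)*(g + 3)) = g^2 + 11*g/2 + 15/2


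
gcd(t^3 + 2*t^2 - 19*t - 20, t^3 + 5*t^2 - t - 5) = t^2 + 6*t + 5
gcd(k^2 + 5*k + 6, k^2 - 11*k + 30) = 1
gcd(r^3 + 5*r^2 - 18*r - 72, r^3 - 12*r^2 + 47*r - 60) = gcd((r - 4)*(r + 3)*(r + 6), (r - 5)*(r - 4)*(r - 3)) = r - 4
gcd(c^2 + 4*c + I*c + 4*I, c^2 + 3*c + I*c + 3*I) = c + I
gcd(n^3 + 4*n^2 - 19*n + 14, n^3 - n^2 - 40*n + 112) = n + 7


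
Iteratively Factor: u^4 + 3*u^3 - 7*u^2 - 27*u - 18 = (u - 3)*(u^3 + 6*u^2 + 11*u + 6) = (u - 3)*(u + 3)*(u^2 + 3*u + 2) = (u - 3)*(u + 2)*(u + 3)*(u + 1)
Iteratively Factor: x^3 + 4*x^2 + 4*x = (x + 2)*(x^2 + 2*x) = (x + 2)^2*(x)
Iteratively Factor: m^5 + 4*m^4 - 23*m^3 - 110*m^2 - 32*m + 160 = (m + 4)*(m^4 - 23*m^2 - 18*m + 40) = (m + 4)^2*(m^3 - 4*m^2 - 7*m + 10) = (m - 1)*(m + 4)^2*(m^2 - 3*m - 10) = (m - 5)*(m - 1)*(m + 4)^2*(m + 2)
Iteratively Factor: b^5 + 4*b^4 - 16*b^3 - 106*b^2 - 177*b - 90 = (b + 1)*(b^4 + 3*b^3 - 19*b^2 - 87*b - 90) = (b + 1)*(b + 3)*(b^3 - 19*b - 30) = (b + 1)*(b + 3)^2*(b^2 - 3*b - 10) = (b - 5)*(b + 1)*(b + 3)^2*(b + 2)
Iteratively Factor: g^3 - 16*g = (g)*(g^2 - 16) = g*(g + 4)*(g - 4)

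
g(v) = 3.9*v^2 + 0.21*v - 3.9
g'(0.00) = 0.21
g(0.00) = -3.90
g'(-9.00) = -69.99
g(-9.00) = 310.11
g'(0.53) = 4.34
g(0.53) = -2.69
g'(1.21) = 9.65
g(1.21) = 2.06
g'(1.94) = 15.34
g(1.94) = 11.19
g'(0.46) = 3.80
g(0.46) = -2.98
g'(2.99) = 23.53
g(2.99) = 31.59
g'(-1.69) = -12.97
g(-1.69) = 6.88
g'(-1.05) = -7.98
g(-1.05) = 0.18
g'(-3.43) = -26.54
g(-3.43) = 41.26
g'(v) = 7.8*v + 0.21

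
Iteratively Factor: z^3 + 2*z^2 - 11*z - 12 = (z - 3)*(z^2 + 5*z + 4) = (z - 3)*(z + 1)*(z + 4)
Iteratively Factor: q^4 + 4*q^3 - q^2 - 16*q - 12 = (q + 2)*(q^3 + 2*q^2 - 5*q - 6) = (q + 2)*(q + 3)*(q^2 - q - 2) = (q + 1)*(q + 2)*(q + 3)*(q - 2)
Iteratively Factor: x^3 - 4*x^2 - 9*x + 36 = (x - 3)*(x^2 - x - 12) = (x - 4)*(x - 3)*(x + 3)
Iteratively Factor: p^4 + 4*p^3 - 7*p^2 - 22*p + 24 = (p + 3)*(p^3 + p^2 - 10*p + 8) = (p - 2)*(p + 3)*(p^2 + 3*p - 4) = (p - 2)*(p + 3)*(p + 4)*(p - 1)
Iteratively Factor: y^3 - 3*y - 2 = (y - 2)*(y^2 + 2*y + 1) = (y - 2)*(y + 1)*(y + 1)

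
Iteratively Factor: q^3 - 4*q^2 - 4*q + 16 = (q - 2)*(q^2 - 2*q - 8) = (q - 2)*(q + 2)*(q - 4)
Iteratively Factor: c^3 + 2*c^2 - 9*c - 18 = (c + 2)*(c^2 - 9) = (c - 3)*(c + 2)*(c + 3)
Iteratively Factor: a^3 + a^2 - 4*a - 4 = (a + 1)*(a^2 - 4) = (a + 1)*(a + 2)*(a - 2)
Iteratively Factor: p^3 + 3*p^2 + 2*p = (p + 1)*(p^2 + 2*p) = (p + 1)*(p + 2)*(p)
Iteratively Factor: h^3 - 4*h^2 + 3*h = (h)*(h^2 - 4*h + 3) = h*(h - 1)*(h - 3)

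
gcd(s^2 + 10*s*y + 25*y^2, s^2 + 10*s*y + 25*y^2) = s^2 + 10*s*y + 25*y^2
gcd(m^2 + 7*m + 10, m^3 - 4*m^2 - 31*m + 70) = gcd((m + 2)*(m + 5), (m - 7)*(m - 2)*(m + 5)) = m + 5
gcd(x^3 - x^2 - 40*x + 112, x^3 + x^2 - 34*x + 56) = x^2 + 3*x - 28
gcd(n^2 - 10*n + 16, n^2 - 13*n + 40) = n - 8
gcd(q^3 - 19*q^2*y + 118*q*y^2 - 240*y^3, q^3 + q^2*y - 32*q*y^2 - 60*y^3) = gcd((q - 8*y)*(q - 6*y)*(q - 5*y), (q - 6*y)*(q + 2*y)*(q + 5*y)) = -q + 6*y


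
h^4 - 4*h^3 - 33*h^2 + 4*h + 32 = (h - 8)*(h - 1)*(h + 1)*(h + 4)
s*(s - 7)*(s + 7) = s^3 - 49*s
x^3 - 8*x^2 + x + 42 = (x - 7)*(x - 3)*(x + 2)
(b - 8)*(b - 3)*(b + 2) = b^3 - 9*b^2 + 2*b + 48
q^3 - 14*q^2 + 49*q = q*(q - 7)^2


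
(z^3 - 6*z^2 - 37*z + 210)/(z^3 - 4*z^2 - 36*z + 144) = (z^2 - 12*z + 35)/(z^2 - 10*z + 24)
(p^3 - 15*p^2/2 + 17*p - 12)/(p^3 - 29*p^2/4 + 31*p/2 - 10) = 2*(2*p - 3)/(4*p - 5)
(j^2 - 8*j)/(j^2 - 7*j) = (j - 8)/(j - 7)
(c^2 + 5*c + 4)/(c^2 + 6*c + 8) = (c + 1)/(c + 2)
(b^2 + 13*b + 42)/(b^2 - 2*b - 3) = (b^2 + 13*b + 42)/(b^2 - 2*b - 3)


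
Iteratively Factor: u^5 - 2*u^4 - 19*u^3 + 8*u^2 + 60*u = (u)*(u^4 - 2*u^3 - 19*u^2 + 8*u + 60) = u*(u + 2)*(u^3 - 4*u^2 - 11*u + 30) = u*(u - 2)*(u + 2)*(u^2 - 2*u - 15) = u*(u - 5)*(u - 2)*(u + 2)*(u + 3)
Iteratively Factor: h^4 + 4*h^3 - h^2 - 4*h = (h + 4)*(h^3 - h) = (h - 1)*(h + 4)*(h^2 + h) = (h - 1)*(h + 1)*(h + 4)*(h)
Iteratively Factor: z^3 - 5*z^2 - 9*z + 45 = (z - 5)*(z^2 - 9) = (z - 5)*(z - 3)*(z + 3)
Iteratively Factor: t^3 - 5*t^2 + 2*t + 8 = (t + 1)*(t^2 - 6*t + 8) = (t - 4)*(t + 1)*(t - 2)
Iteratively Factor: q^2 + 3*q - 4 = (q + 4)*(q - 1)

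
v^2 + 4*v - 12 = (v - 2)*(v + 6)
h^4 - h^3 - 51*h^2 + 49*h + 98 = (h - 7)*(h - 2)*(h + 1)*(h + 7)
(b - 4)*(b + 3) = b^2 - b - 12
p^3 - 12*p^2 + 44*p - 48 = (p - 6)*(p - 4)*(p - 2)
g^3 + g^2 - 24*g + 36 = (g - 3)*(g - 2)*(g + 6)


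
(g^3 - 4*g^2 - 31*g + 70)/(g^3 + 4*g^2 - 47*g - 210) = (g - 2)/(g + 6)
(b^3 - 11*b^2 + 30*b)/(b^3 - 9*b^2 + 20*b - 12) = b*(b - 5)/(b^2 - 3*b + 2)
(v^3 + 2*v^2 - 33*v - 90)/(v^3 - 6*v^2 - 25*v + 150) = (v + 3)/(v - 5)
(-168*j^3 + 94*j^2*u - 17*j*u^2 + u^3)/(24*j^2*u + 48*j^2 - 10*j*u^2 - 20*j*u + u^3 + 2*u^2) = (-7*j + u)/(u + 2)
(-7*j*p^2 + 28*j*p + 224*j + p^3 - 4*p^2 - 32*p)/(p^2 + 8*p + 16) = (-7*j*p + 56*j + p^2 - 8*p)/(p + 4)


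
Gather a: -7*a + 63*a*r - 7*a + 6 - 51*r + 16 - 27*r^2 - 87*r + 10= a*(63*r - 14) - 27*r^2 - 138*r + 32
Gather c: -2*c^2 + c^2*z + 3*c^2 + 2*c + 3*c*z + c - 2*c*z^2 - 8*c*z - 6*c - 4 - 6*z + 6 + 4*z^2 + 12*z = c^2*(z + 1) + c*(-2*z^2 - 5*z - 3) + 4*z^2 + 6*z + 2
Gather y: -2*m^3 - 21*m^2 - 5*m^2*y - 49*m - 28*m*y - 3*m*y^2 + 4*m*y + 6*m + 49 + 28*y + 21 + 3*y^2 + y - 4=-2*m^3 - 21*m^2 - 43*m + y^2*(3 - 3*m) + y*(-5*m^2 - 24*m + 29) + 66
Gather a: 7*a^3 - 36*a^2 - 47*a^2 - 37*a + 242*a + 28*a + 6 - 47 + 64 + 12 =7*a^3 - 83*a^2 + 233*a + 35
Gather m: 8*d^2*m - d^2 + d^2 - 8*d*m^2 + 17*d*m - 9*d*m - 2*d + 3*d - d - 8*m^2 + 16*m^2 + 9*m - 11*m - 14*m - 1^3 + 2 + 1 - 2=m^2*(8 - 8*d) + m*(8*d^2 + 8*d - 16)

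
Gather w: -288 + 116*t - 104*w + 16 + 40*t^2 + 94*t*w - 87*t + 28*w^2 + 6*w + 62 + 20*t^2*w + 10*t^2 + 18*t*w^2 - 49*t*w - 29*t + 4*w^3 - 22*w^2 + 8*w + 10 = 50*t^2 + 4*w^3 + w^2*(18*t + 6) + w*(20*t^2 + 45*t - 90) - 200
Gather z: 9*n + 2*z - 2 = 9*n + 2*z - 2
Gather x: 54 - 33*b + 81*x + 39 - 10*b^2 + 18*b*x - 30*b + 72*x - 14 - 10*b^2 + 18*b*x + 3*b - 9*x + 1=-20*b^2 - 60*b + x*(36*b + 144) + 80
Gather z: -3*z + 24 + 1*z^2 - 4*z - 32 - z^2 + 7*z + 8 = 0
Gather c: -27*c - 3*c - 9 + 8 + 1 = -30*c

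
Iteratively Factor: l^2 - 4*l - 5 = (l - 5)*(l + 1)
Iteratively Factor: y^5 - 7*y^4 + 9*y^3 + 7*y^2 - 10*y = (y - 1)*(y^4 - 6*y^3 + 3*y^2 + 10*y) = y*(y - 1)*(y^3 - 6*y^2 + 3*y + 10) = y*(y - 1)*(y + 1)*(y^2 - 7*y + 10) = y*(y - 2)*(y - 1)*(y + 1)*(y - 5)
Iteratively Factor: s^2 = (s)*(s)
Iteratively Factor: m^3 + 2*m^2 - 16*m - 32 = (m + 2)*(m^2 - 16) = (m - 4)*(m + 2)*(m + 4)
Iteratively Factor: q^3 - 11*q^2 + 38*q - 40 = (q - 5)*(q^2 - 6*q + 8) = (q - 5)*(q - 4)*(q - 2)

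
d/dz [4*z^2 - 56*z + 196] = 8*z - 56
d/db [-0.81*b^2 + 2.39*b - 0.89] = 2.39 - 1.62*b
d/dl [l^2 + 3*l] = 2*l + 3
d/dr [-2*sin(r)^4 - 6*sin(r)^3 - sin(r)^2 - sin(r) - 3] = (-8*sin(r) + 2*sin(3*r) + 9*cos(2*r) - 10)*cos(r)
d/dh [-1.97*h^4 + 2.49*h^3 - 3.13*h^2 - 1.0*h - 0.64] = -7.88*h^3 + 7.47*h^2 - 6.26*h - 1.0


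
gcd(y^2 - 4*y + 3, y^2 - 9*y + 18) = y - 3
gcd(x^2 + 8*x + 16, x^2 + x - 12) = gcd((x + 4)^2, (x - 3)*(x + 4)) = x + 4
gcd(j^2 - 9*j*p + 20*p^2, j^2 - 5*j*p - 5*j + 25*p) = -j + 5*p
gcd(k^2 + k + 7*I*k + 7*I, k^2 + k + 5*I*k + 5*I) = k + 1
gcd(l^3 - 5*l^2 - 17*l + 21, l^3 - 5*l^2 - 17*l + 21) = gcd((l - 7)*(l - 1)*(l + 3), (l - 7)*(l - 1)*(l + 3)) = l^3 - 5*l^2 - 17*l + 21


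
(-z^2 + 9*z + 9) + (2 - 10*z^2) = -11*z^2 + 9*z + 11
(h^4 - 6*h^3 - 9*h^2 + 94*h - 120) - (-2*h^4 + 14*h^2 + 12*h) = 3*h^4 - 6*h^3 - 23*h^2 + 82*h - 120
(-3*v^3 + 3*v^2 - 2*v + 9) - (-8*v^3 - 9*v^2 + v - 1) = 5*v^3 + 12*v^2 - 3*v + 10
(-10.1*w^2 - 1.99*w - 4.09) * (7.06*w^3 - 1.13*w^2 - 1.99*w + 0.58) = -71.306*w^5 - 2.6364*w^4 - 6.5277*w^3 + 2.7238*w^2 + 6.9849*w - 2.3722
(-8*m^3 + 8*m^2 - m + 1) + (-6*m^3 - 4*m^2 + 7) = -14*m^3 + 4*m^2 - m + 8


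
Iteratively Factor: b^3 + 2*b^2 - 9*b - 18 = (b + 3)*(b^2 - b - 6) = (b - 3)*(b + 3)*(b + 2)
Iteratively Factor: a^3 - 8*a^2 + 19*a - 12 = (a - 1)*(a^2 - 7*a + 12) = (a - 4)*(a - 1)*(a - 3)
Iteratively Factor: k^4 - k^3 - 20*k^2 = (k)*(k^3 - k^2 - 20*k) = k*(k - 5)*(k^2 + 4*k) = k^2*(k - 5)*(k + 4)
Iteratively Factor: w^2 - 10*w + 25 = (w - 5)*(w - 5)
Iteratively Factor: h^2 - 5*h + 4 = (h - 4)*(h - 1)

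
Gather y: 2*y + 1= 2*y + 1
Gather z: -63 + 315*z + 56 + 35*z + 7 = 350*z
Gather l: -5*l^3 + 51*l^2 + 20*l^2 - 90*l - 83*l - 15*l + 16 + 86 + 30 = -5*l^3 + 71*l^2 - 188*l + 132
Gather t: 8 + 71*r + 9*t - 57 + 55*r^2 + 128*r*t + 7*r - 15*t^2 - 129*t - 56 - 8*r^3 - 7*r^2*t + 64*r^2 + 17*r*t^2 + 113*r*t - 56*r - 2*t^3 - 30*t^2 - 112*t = -8*r^3 + 119*r^2 + 22*r - 2*t^3 + t^2*(17*r - 45) + t*(-7*r^2 + 241*r - 232) - 105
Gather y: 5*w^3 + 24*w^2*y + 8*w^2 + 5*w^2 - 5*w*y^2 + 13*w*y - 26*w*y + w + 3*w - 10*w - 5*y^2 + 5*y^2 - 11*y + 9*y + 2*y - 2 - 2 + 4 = 5*w^3 + 13*w^2 - 5*w*y^2 - 6*w + y*(24*w^2 - 13*w)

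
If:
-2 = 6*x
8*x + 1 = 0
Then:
No Solution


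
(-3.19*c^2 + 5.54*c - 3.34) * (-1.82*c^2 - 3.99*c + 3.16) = 5.8058*c^4 + 2.6453*c^3 - 26.1062*c^2 + 30.833*c - 10.5544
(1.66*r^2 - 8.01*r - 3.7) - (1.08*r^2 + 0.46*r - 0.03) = 0.58*r^2 - 8.47*r - 3.67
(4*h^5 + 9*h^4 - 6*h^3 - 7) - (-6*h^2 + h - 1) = 4*h^5 + 9*h^4 - 6*h^3 + 6*h^2 - h - 6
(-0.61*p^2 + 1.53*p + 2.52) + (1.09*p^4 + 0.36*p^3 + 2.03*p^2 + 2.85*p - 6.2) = 1.09*p^4 + 0.36*p^3 + 1.42*p^2 + 4.38*p - 3.68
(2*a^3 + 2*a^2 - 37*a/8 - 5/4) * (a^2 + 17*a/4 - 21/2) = 2*a^5 + 21*a^4/2 - 137*a^3/8 - 1341*a^2/32 + 173*a/4 + 105/8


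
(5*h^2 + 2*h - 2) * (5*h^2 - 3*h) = 25*h^4 - 5*h^3 - 16*h^2 + 6*h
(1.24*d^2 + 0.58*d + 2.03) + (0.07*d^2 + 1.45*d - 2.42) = 1.31*d^2 + 2.03*d - 0.39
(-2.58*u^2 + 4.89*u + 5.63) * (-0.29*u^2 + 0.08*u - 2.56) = 0.7482*u^4 - 1.6245*u^3 + 5.3633*u^2 - 12.068*u - 14.4128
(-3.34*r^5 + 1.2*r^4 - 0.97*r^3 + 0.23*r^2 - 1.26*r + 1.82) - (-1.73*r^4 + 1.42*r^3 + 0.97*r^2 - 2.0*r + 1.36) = -3.34*r^5 + 2.93*r^4 - 2.39*r^3 - 0.74*r^2 + 0.74*r + 0.46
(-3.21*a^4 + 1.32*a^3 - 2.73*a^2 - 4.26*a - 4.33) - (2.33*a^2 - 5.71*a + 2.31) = -3.21*a^4 + 1.32*a^3 - 5.06*a^2 + 1.45*a - 6.64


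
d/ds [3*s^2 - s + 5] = 6*s - 1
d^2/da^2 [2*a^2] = 4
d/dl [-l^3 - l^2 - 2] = l*(-3*l - 2)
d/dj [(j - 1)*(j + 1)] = 2*j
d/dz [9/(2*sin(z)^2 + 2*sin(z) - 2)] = -9*(2*sin(z) + 1)*cos(z)/(2*(sin(z) - cos(z)^2)^2)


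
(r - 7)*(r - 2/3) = r^2 - 23*r/3 + 14/3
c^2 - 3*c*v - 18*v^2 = (c - 6*v)*(c + 3*v)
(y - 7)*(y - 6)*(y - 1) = y^3 - 14*y^2 + 55*y - 42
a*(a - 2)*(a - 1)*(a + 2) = a^4 - a^3 - 4*a^2 + 4*a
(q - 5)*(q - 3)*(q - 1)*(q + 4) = q^4 - 5*q^3 - 13*q^2 + 77*q - 60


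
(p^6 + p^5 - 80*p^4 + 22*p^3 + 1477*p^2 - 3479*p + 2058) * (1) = p^6 + p^5 - 80*p^4 + 22*p^3 + 1477*p^2 - 3479*p + 2058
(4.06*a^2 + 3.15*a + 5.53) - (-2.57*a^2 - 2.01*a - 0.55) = 6.63*a^2 + 5.16*a + 6.08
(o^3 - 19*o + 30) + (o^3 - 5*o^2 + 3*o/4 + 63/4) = 2*o^3 - 5*o^2 - 73*o/4 + 183/4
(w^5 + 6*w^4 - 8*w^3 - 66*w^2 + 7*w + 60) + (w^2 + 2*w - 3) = w^5 + 6*w^4 - 8*w^3 - 65*w^2 + 9*w + 57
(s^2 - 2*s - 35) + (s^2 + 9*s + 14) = 2*s^2 + 7*s - 21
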